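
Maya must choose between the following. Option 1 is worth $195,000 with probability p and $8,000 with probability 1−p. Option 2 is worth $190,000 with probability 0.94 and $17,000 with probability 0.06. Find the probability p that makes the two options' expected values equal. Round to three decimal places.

EV(Option 2) = 0.94 × 190000 + 0.06 × 17000 = 178600 + 1020 = 179620
p·195000 + (1−p)·8000 = 179620
187000p + 8000 = 179620
p = (179620 − 8000) / 187000

p = 0.918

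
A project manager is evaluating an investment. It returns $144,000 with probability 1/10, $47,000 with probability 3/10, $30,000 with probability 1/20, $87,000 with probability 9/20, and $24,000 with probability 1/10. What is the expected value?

$71,550

EV = 1/10 × 144000 + 3/10 × 47000 + 1/20 × 30000 + 9/20 × 87000 + 1/10 × 24000 = 14400 + 14100 + 1500 + 39150 + 2400 = 71550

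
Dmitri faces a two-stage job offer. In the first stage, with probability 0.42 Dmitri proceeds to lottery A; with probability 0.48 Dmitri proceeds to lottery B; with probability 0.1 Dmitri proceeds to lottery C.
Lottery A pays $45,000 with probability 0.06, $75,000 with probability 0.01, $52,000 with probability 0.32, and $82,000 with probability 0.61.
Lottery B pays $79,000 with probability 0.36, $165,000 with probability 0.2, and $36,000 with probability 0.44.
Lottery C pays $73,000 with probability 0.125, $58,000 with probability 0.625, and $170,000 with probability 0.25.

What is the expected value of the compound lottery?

EV(A) = 0.06 × 45000 + 0.01 × 75000 + 0.32 × 52000 + 0.61 × 82000 = 2700 + 750 + 16640 + 50020 = 70110
EV(B) = 0.36 × 79000 + 0.2 × 165000 + 0.44 × 36000 = 28440 + 33000 + 15840 = 77280
EV(C) = 0.125 × 73000 + 0.625 × 58000 + 0.25 × 170000 = 9125 + 36250 + 42500 = 87875
Overall = 0.42 × 70110 + 0.48 × 77280 + 0.1 × 87875 = 29446.2 + 37094.4 + 8787.5 = 75328.1

$75,328.10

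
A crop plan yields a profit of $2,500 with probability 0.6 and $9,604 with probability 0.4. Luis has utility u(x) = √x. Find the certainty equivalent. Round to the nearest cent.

E[u] = 0.6·√2500 + 0.4·√9604 = 0.6·50 + 0.4·98 = 69.2
CE = (69.2)² = 4788.64

$4,788.64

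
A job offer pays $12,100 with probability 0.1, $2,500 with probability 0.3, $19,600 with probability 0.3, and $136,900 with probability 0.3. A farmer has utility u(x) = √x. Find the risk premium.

E[u] = 0.1·√12100 + 0.3·√2500 + 0.3·√19600 + 0.3·√136900 = 0.1·110 + 0.3·50 + 0.3·140 + 0.3·370 = 179
CE = (179)² = 32041
Risk premium = EV − CE = 48910 − 32041 = 16869

$16,869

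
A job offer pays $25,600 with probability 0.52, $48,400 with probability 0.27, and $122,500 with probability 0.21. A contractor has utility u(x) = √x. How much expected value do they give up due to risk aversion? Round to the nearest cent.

$5,405.79

E[u] = 0.52·√25600 + 0.27·√48400 + 0.21·√122500 = 0.52·160 + 0.27·220 + 0.21·350 = 216.1
CE = (216.1)² = 46699.21
Risk premium = EV − CE = 52105 − 46699.21 = 5405.79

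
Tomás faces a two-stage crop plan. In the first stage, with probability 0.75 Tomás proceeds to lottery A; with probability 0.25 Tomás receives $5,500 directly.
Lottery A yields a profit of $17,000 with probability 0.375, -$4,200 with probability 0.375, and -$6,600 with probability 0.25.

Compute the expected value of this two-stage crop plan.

$3,737.50

EV(A) = 0.375 × 17000 + 0.375 × (-4200) + 0.25 × (-6600) = 6375 − 1575 − 1650 = 3150
Branch B: 5500 (certain)
Overall = 0.75 × 3150 + 0.25 × 5500 = 2362.5 + 1375 = 3737.5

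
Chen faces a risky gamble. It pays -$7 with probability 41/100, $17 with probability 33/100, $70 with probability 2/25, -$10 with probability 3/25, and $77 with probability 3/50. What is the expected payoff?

EV = 41/100 × (-7) + 33/100 × 17 + 2/25 × 70 + 3/25 × (-10) + 3/50 × 77 = -2.87 + 5.61 + 5.6 − 1.2 + 4.62 = 11.76

$11.76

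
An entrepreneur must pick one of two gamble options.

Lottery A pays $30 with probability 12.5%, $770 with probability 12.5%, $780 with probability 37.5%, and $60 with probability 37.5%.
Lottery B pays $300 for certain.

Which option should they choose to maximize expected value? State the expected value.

Lottery A = 0.125 × 30 + 0.125 × 770 + 0.375 × 780 + 0.375 × 60 = 3.75 + 96.25 + 292.5 + 22.5 = 415
Lottery B: 300 (certain)

Lottery A ($415)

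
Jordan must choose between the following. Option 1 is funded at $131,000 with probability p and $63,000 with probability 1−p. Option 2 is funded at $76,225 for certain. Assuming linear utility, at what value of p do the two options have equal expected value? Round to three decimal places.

p = 0.194

p·131000 + (1−p)·63000 = 76225
68000p + 63000 = 76225
p = (76225 − 63000) / 68000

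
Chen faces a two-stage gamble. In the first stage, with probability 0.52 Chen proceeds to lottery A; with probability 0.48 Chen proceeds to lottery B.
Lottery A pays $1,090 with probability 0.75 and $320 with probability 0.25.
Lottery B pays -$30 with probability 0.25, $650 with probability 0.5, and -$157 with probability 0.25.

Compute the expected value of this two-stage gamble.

EV(A) = 0.75 × 1090 + 0.25 × 320 = 817.5 + 80 = 897.5
EV(B) = 0.25 × (-30) + 0.5 × 650 + 0.25 × (-157) = -7.5 + 325 − 39.25 = 278.25
Overall = 0.52 × 897.5 + 0.48 × 278.25 = 466.7 + 133.56 = 600.26

$600.26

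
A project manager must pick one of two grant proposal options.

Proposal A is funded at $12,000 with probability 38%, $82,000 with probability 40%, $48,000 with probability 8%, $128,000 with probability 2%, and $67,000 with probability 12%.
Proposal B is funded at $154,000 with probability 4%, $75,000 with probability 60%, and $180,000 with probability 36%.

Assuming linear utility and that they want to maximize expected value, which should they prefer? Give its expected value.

Proposal A = 0.38 × 12000 + 0.4 × 82000 + 0.08 × 48000 + 0.02 × 128000 + 0.12 × 67000 = 4560 + 32800 + 3840 + 2560 + 8040 = 51800
Proposal B = 0.04 × 154000 + 0.6 × 75000 + 0.36 × 180000 = 6160 + 45000 + 64800 = 115960

Proposal B ($115,960)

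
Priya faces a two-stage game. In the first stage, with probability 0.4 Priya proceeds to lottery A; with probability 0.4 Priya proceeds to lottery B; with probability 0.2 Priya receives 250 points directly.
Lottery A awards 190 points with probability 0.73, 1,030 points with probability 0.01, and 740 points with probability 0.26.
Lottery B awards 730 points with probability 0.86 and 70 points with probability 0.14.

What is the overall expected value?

441.6 points

EV(A) = 0.73 × 190 + 0.01 × 1030 + 0.26 × 740 = 138.7 + 10.3 + 192.4 = 341.4
EV(B) = 0.86 × 730 + 0.14 × 70 = 627.8 + 9.8 = 637.6
Branch C: 250 (certain)
Overall = 0.4 × 341.4 + 0.4 × 637.6 + 0.2 × 250 = 136.56 + 255.04 + 50 = 441.6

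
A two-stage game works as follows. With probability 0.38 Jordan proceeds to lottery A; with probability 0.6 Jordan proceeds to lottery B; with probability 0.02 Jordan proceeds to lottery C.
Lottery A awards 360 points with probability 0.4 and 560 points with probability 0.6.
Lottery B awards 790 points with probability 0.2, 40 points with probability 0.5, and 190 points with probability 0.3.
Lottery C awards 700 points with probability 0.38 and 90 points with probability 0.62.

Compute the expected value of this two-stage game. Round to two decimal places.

EV(A) = 0.4 × 360 + 0.6 × 560 = 144 + 336 = 480
EV(B) = 0.2 × 790 + 0.5 × 40 + 0.3 × 190 = 158 + 20 + 57 = 235
EV(C) = 0.38 × 700 + 0.62 × 90 = 266 + 55.8 = 321.8
Overall = 0.38 × 480 + 0.6 × 235 + 0.02 × 321.8 = 182.4 + 141 + 6.436 = 329.836

329.84 points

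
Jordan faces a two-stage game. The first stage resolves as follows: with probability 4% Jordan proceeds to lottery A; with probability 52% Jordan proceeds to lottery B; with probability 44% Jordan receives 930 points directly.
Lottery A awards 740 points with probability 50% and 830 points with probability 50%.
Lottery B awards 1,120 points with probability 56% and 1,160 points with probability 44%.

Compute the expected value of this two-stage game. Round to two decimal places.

EV(A) = 0.5 × 740 + 0.5 × 830 = 370 + 415 = 785
EV(B) = 0.56 × 1120 + 0.44 × 1160 = 627.2 + 510.4 = 1137.6
Branch C: 930 (certain)
Overall = 0.04 × 785 + 0.52 × 1137.6 + 0.44 × 930 = 31.4 + 591.552 + 409.2 = 1032.152

1032.15 points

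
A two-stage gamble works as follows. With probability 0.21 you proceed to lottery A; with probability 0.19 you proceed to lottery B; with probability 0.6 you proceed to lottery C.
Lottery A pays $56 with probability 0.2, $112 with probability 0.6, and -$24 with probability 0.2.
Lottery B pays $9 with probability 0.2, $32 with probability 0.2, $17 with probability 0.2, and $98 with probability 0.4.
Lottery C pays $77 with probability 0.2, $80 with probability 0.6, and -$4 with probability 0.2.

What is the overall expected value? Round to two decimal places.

EV(A) = 0.2 × 56 + 0.6 × 112 + 0.2 × (-24) = 11.2 + 67.2 − 4.8 = 73.6
EV(B) = 0.2 × 9 + 0.2 × 32 + 0.2 × 17 + 0.4 × 98 = 1.8 + 6.4 + 3.4 + 39.2 = 50.8
EV(C) = 0.2 × 77 + 0.6 × 80 + 0.2 × (-4) = 15.4 + 48 − 0.8 = 62.6
Overall = 0.21 × 73.6 + 0.19 × 50.8 + 0.6 × 62.6 = 15.456 + 9.652 + 37.56 = 62.668

$62.67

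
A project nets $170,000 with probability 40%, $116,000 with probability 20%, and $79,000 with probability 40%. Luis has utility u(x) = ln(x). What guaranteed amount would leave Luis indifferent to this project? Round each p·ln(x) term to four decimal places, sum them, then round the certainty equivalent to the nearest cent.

$115,913.56

E[u] = 0.4·ln(170000) + 0.2·ln(116000) + 0.4·ln(79000) = 4.8174 + 2.3323 + 4.5109 = 11.6606
CE = e^11.6606 ≈ 115913.56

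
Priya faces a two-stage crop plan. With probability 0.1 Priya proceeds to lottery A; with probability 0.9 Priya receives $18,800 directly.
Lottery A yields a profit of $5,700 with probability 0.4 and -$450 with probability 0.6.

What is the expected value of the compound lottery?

EV(A) = 0.4 × 5700 + 0.6 × (-450) = 2280 − 270 = 2010
Branch B: 18800 (certain)
Overall = 0.1 × 2010 + 0.9 × 18800 = 201 + 16920 = 17121

$17,121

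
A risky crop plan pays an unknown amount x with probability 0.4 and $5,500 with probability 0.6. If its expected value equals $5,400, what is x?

x = $5,250

0.4·x + 0.6·5500 = 5400
0.4·x = 5400 − 3300 = 2100
x = 2100 / 0.4 = 5250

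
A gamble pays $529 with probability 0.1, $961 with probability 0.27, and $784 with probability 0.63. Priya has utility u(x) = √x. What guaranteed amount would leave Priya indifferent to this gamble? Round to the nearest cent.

$801.46

E[u] = 0.1·√529 + 0.27·√961 + 0.63·√784 = 0.1·23 + 0.27·31 + 0.63·28 = 28.31
CE = (28.31)² = 801.4561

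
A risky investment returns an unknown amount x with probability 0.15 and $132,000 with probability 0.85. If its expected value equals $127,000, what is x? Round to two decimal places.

0.15·x + 0.85·132000 = 127000
0.15·x = 127000 − 112200 = 14800
x = 14800 / 0.15 = 98666.6667

x = $98,666.67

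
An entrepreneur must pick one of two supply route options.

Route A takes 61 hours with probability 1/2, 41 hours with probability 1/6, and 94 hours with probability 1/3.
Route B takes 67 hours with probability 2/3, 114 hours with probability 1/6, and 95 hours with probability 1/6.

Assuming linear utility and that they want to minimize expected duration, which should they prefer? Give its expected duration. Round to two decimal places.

Route A (68.67 hours)

Route A = 1/2 × 61 + 1/6 × 41 + 1/3 × 94 = 30.5 + 6.8333 + 31.3333 = 68.6667
Route B = 2/3 × 67 + 1/6 × 114 + 1/6 × 95 = 44.6667 + 19 + 15.8333 = 79.5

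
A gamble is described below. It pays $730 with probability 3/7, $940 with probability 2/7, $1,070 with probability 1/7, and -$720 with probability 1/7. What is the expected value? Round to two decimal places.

$631.43

EV = 3/7 × 730 + 2/7 × 940 + 1/7 × 1070 + 1/7 × (-720) = 312.8571 + 268.5714 + 152.8571 − 102.8571 = 631.4286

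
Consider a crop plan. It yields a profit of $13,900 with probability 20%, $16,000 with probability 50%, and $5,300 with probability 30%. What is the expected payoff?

EV = 0.2 × 13900 + 0.5 × 16000 + 0.3 × 5300 = 2780 + 8000 + 1590 = 12370

$12,370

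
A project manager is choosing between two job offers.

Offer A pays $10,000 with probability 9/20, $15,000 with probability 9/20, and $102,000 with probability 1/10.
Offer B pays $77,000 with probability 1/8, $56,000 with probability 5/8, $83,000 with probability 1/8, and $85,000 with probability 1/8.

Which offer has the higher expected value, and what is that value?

Offer B ($65,625)

Offer A = 9/20 × 10000 + 9/20 × 15000 + 1/10 × 102000 = 4500 + 6750 + 10200 = 21450
Offer B = 1/8 × 77000 + 5/8 × 56000 + 1/8 × 83000 + 1/8 × 85000 = 9625 + 35000 + 10375 + 10625 = 65625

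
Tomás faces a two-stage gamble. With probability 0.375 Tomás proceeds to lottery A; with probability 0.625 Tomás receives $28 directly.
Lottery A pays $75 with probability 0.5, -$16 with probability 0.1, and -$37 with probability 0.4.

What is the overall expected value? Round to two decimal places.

EV(A) = 0.5 × 75 + 0.1 × (-16) + 0.4 × (-37) = 37.5 − 1.6 − 14.8 = 21.1
Branch B: 28 (certain)
Overall = 0.375 × 21.1 + 0.625 × 28 = 7.9125 + 17.5 = 25.4125

$25.41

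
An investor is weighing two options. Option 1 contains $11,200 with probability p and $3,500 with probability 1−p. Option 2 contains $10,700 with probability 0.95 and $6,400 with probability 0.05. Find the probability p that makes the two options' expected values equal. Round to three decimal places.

p = 0.907

EV(Option 2) = 0.95 × 10700 + 0.05 × 6400 = 10165 + 320 = 10485
p·11200 + (1−p)·3500 = 10485
7700p + 3500 = 10485
p = (10485 − 3500) / 7700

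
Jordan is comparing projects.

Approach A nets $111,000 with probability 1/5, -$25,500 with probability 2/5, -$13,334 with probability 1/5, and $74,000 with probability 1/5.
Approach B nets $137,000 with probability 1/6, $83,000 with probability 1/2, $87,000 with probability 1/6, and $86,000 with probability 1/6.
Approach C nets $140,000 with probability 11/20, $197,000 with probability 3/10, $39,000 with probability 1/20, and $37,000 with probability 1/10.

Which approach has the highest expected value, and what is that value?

Approach A = 1/5 × 111000 + 2/5 × (-25500) + 1/5 × (-13334) + 1/5 × 74000 = 22200 − 10200 − 2666.8 + 14800 = 24133.2
Approach B = 1/6 × 137000 + 1/2 × 83000 + 1/6 × 87000 + 1/6 × 86000 = 22833.3333 + 41500 + 14500 + 14333.3333 = 93166.6667
Approach C = 11/20 × 140000 + 3/10 × 197000 + 1/20 × 39000 + 1/10 × 37000 = 77000 + 59100 + 1950 + 3700 = 141750

Approach C ($141,750)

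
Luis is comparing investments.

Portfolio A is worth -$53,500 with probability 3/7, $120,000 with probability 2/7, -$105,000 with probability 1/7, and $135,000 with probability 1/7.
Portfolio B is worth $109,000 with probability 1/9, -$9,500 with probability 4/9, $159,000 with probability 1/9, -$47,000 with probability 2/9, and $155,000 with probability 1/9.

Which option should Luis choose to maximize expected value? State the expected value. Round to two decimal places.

Portfolio B ($32,333.33)

Portfolio A = 3/7 × (-53500) + 2/7 × 120000 + 1/7 × (-105000) + 1/7 × 135000 = -22928.5714 + 34285.7143 − 15000 + 19285.7143 = 15642.8571
Portfolio B = 1/9 × 109000 + 4/9 × (-9500) + 1/9 × 159000 + 2/9 × (-47000) + 1/9 × 155000 = 12111.1111 − 4222.2222 + 17666.6667 − 10444.4444 + 17222.2222 = 32333.3333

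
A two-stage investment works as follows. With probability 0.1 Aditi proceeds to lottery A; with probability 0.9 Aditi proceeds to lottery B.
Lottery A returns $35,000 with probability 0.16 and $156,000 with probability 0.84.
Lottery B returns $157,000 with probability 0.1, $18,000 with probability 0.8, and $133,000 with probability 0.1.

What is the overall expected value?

$52,724

EV(A) = 0.16 × 35000 + 0.84 × 156000 = 5600 + 131040 = 136640
EV(B) = 0.1 × 157000 + 0.8 × 18000 + 0.1 × 133000 = 15700 + 14400 + 13300 = 43400
Overall = 0.1 × 136640 + 0.9 × 43400 = 13664 + 39060 = 52724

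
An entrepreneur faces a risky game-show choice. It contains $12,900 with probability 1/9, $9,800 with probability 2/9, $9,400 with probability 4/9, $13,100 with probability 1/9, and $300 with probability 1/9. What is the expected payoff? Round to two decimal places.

EV = 1/9 × 12900 + 2/9 × 9800 + 4/9 × 9400 + 1/9 × 13100 + 1/9 × 300 = 1433.3333 + 2177.7778 + 4177.7778 + 1455.5556 + 33.3333 = 9277.7778

$9,277.78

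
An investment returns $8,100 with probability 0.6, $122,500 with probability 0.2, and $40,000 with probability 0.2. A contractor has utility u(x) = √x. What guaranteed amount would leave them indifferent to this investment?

$26,896

E[u] = 0.6·√8100 + 0.2·√122500 + 0.2·√40000 = 0.6·90 + 0.2·350 + 0.2·200 = 164
CE = (164)² = 26896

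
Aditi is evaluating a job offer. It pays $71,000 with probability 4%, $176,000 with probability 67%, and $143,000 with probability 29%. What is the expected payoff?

EV = 0.04 × 71000 + 0.67 × 176000 + 0.29 × 143000 = 2840 + 117920 + 41470 = 162230

$162,230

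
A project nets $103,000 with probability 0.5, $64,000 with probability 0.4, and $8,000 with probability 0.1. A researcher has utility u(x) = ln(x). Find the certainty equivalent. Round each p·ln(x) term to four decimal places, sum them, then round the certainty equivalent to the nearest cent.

$65,946.56

E[u] = 0.5·ln(103000) + 0.4·ln(64000) + 0.1·ln(8000) = 5.7712 + 4.4267 + 0.8987 = 11.0966
CE = e^11.0966 ≈ 65946.56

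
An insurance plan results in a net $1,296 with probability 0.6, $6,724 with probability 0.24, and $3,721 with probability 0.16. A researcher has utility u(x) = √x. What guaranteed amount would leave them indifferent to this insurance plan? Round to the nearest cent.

$2,605.08

E[u] = 0.6·√1296 + 0.24·√6724 + 0.16·√3721 = 0.6·36 + 0.24·82 + 0.16·61 = 51.04
CE = (51.04)² = 2605.0816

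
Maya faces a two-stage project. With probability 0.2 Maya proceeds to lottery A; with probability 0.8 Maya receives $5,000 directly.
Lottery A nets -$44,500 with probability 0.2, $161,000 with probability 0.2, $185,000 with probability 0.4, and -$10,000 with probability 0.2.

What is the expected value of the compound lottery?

EV(A) = 0.2 × (-44500) + 0.2 × 161000 + 0.4 × 185000 + 0.2 × (-10000) = -8900 + 32200 + 74000 − 2000 = 95300
Branch B: 5000 (certain)
Overall = 0.2 × 95300 + 0.8 × 5000 = 19060 + 4000 = 23060

$23,060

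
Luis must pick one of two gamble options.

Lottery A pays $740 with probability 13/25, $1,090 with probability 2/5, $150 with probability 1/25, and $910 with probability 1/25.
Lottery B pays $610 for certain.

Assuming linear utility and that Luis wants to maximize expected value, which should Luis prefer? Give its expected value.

Lottery A = 13/25 × 740 + 2/5 × 1090 + 1/25 × 150 + 1/25 × 910 = 384.8 + 436 + 6 + 36.4 = 863.2
Lottery B: 610 (certain)

Lottery A ($863.20)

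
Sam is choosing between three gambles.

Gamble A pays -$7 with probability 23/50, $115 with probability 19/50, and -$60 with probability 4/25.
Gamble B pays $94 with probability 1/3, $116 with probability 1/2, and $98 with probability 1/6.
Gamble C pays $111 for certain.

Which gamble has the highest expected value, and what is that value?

Gamble C ($111)

Gamble A = 23/50 × (-7) + 19/50 × 115 + 4/25 × (-60) = -3.22 + 43.7 − 9.6 = 30.88
Gamble B = 1/3 × 94 + 1/2 × 116 + 1/6 × 98 = 31.3333 + 58 + 16.3333 = 105.6667
Gamble C: 111 (certain)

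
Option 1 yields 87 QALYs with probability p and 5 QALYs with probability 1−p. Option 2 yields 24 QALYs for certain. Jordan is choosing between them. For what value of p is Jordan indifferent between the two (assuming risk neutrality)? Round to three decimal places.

p = 0.232

p·87 + (1−p)·5 = 24
82p + 5 = 24
p = (24 − 5) / 82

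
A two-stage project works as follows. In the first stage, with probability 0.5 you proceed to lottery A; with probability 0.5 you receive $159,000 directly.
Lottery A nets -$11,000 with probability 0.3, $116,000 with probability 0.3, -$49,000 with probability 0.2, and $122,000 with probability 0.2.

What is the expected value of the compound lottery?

$102,550

EV(A) = 0.3 × (-11000) + 0.3 × 116000 + 0.2 × (-49000) + 0.2 × 122000 = -3300 + 34800 − 9800 + 24400 = 46100
Branch B: 159000 (certain)
Overall = 0.5 × 46100 + 0.5 × 159000 = 23050 + 79500 = 102550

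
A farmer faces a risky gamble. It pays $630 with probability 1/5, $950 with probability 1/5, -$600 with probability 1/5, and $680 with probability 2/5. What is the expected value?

EV = 1/5 × 630 + 1/5 × 950 + 1/5 × (-600) + 2/5 × 680 = 126 + 190 − 120 + 272 = 468

$468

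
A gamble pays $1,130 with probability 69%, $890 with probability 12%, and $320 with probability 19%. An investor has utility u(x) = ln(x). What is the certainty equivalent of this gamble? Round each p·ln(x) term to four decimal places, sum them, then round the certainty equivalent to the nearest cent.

E[u] = 0.69·ln(1130) + 0.12·ln(890) + 0.19·ln(320) = 4.8507 + 0.8149 + 1.0960 = 6.7616
CE = e^6.7616 ≈ 864.02

$864.02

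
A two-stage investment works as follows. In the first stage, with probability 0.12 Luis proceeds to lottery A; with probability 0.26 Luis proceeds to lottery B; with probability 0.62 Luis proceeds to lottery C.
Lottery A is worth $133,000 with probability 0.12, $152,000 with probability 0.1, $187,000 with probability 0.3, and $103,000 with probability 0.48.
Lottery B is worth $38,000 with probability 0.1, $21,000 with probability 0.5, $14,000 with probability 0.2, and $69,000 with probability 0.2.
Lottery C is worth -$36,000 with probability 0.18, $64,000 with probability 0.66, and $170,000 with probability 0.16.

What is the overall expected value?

EV(A) = 0.12 × 133000 + 0.1 × 152000 + 0.3 × 187000 + 0.48 × 103000 = 15960 + 15200 + 56100 + 49440 = 136700
EV(B) = 0.1 × 38000 + 0.5 × 21000 + 0.2 × 14000 + 0.2 × 69000 = 3800 + 10500 + 2800 + 13800 = 30900
EV(C) = 0.18 × (-36000) + 0.66 × 64000 + 0.16 × 170000 = -6480 + 42240 + 27200 = 62960
Overall = 0.12 × 136700 + 0.26 × 30900 + 0.62 × 62960 = 16404 + 8034 + 39035.2 = 63473.2

$63,473.20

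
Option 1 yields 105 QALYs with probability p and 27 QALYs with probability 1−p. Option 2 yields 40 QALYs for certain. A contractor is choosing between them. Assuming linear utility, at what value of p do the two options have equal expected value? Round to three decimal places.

p·105 + (1−p)·27 = 40
78p + 27 = 40
p = (40 − 27) / 78

p = 0.167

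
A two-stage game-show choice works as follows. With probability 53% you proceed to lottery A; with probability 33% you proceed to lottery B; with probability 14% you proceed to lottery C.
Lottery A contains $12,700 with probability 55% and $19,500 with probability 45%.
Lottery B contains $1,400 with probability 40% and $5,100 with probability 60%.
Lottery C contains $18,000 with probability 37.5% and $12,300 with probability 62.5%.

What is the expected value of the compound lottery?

$11,568.65

EV(A) = 0.55 × 12700 + 0.45 × 19500 = 6985 + 8775 = 15760
EV(B) = 0.4 × 1400 + 0.6 × 5100 = 560 + 3060 = 3620
EV(C) = 0.375 × 18000 + 0.625 × 12300 = 6750 + 7687.5 = 14437.5
Overall = 0.53 × 15760 + 0.33 × 3620 + 0.14 × 14437.5 = 8352.8 + 1194.6 + 2021.25 = 11568.65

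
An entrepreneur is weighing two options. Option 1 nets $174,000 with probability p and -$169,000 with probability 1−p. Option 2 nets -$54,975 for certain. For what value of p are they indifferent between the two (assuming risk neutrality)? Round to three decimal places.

p·174000 + (1−p)·(-169000) = -54975
343000p − 169000 = -54975
p = (-54975 + 169000) / 343000

p = 0.332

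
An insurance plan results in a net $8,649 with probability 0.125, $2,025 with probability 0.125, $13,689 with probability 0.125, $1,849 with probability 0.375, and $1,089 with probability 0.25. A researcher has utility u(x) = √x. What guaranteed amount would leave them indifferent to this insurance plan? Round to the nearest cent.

E[u] = 0.125·√8649 + 0.125·√2025 + 0.125·√13689 + 0.375·√1849 + 0.25·√1089 = 0.125·93 + 0.125·45 + 0.125·117 + 0.375·43 + 0.25·33 = 56.25
CE = (56.25)² = 3164.0625

$3,164.06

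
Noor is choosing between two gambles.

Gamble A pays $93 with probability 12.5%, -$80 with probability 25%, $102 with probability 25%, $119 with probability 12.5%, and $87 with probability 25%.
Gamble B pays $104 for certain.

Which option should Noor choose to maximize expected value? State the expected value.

Gamble A = 0.125 × 93 + 0.25 × (-80) + 0.25 × 102 + 0.125 × 119 + 0.25 × 87 = 11.625 − 20 + 25.5 + 14.875 + 21.75 = 53.75
Gamble B: 104 (certain)

Gamble B ($104)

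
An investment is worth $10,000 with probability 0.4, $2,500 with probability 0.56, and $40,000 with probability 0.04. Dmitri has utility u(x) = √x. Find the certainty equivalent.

$5,776

E[u] = 0.4·√10000 + 0.56·√2500 + 0.04·√40000 = 0.4·100 + 0.56·50 + 0.04·200 = 76
CE = (76)² = 5776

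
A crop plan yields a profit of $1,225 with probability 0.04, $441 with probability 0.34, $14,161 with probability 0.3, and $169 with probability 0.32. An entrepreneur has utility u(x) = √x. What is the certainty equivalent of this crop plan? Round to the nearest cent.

$2,342.56

E[u] = 0.04·√1225 + 0.34·√441 + 0.3·√14161 + 0.32·√169 = 0.04·35 + 0.34·21 + 0.3·119 + 0.32·13 = 48.4
CE = (48.4)² = 2342.56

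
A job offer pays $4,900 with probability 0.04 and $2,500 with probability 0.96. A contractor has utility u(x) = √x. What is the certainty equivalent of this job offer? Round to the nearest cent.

$2,580.64

E[u] = 0.04·√4900 + 0.96·√2500 = 0.04·70 + 0.96·50 = 50.8
CE = (50.8)² = 2580.64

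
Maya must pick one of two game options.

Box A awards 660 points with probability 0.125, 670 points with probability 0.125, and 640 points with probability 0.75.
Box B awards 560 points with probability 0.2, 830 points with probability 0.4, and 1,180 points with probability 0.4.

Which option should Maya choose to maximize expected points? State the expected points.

Box A = 0.125 × 660 + 0.125 × 670 + 0.75 × 640 = 82.5 + 83.75 + 480 = 646.25
Box B = 0.2 × 560 + 0.4 × 830 + 0.4 × 1180 = 112 + 332 + 472 = 916

Box B (916 points)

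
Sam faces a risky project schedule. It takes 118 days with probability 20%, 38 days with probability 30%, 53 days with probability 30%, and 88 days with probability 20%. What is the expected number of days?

EV = 0.2 × 118 + 0.3 × 38 + 0.3 × 53 + 0.2 × 88 = 23.6 + 11.4 + 15.9 + 17.6 = 68.5

68.5 days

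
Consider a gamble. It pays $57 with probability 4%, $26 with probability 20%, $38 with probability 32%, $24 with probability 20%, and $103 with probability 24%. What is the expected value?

$49.16

EV = 0.04 × 57 + 0.2 × 26 + 0.32 × 38 + 0.2 × 24 + 0.24 × 103 = 2.28 + 5.2 + 12.16 + 4.8 + 24.72 = 49.16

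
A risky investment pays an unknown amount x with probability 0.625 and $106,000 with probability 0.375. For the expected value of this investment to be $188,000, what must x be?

0.625·x + 0.375·106000 = 188000
0.625·x = 188000 − 39750 = 148250
x = 148250 / 0.625 = 237200

x = $237,200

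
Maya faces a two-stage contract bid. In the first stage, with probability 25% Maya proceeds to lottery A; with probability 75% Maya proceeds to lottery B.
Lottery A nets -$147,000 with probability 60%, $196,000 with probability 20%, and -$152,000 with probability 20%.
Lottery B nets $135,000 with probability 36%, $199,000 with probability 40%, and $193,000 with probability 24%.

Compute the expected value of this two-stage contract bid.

$111,040

EV(A) = 0.6 × (-147000) + 0.2 × 196000 + 0.2 × (-152000) = -88200 + 39200 − 30400 = -79400
EV(B) = 0.36 × 135000 + 0.4 × 199000 + 0.24 × 193000 = 48600 + 79600 + 46320 = 174520
Overall = 0.25 × (-79400) + 0.75 × 174520 = -19850 + 130890 = 111040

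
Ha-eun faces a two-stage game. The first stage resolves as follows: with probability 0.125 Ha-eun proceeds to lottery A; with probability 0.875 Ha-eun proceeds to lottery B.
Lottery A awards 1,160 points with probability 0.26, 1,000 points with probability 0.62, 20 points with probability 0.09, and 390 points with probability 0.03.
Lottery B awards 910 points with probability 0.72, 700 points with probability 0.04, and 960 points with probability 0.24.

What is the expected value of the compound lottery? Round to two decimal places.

EV(A) = 0.26 × 1160 + 0.62 × 1000 + 0.09 × 20 + 0.03 × 390 = 301.6 + 620 + 1.8 + 11.7 = 935.1
EV(B) = 0.72 × 910 + 0.04 × 700 + 0.24 × 960 = 655.2 + 28 + 230.4 = 913.6
Overall = 0.125 × 935.1 + 0.875 × 913.6 = 116.8875 + 799.4 = 916.2875

916.29 points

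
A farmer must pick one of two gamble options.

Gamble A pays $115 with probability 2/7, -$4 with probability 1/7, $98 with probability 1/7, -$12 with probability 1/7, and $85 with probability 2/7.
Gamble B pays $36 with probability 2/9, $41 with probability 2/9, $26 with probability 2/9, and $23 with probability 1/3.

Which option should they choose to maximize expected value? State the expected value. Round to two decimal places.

Gamble A = 2/7 × 115 + 1/7 × (-4) + 1/7 × 98 + 1/7 × (-12) + 2/7 × 85 = 32.8571 − 0.5714 + 14 − 1.7143 + 24.2857 = 68.8571
Gamble B = 2/9 × 36 + 2/9 × 41 + 2/9 × 26 + 1/3 × 23 = 8 + 9.1111 + 5.7778 + 7.6667 = 30.5556

Gamble A ($68.86)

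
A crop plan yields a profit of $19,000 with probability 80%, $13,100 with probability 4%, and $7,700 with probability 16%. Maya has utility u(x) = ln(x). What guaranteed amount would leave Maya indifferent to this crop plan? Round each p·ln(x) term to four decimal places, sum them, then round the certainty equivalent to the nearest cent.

$16,200.54

E[u] = 0.8·ln(19000) + 0.04·ln(13100) + 0.16·ln(7700) = 7.8818 + 0.3792 + 1.4318 = 9.6928
CE = e^9.6928 ≈ 16200.54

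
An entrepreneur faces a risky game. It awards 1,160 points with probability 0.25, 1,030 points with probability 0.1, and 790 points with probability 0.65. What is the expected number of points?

EV = 0.25 × 1160 + 0.1 × 1030 + 0.65 × 790 = 290 + 103 + 513.5 = 906.5

906.5 points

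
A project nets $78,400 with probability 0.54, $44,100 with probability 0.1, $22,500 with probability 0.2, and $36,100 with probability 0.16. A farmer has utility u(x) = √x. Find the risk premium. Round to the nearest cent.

E[u] = 0.54·√78400 + 0.1·√44100 + 0.2·√22500 + 0.16·√36100 = 0.54·280 + 0.1·210 + 0.2·150 + 0.16·190 = 232.6
CE = (232.6)² = 54102.76
Risk premium = EV − CE = 57022 − 54102.76 = 2919.24

$2,919.24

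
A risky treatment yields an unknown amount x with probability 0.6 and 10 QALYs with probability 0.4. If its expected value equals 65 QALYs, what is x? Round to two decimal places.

0.6·x + 0.4·10 = 65
0.6·x = 65 − 4 = 61
x = 61 / 0.6 = 101.6667

x = 101.67 QALYs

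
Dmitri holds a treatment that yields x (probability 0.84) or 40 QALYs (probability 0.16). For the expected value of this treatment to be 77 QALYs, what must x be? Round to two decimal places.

x = 84.05 QALYs

0.84·x + 0.16·40 = 77
0.84·x = 77 − 6.4 = 70.6
x = 70.6 / 0.84 = 84.0476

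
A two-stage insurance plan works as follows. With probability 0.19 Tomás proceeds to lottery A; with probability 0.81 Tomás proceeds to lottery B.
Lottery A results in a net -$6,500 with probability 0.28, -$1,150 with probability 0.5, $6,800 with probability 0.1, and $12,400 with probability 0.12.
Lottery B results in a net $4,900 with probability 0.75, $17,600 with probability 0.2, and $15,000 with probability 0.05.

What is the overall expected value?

EV(A) = 0.28 × (-6500) + 0.5 × (-1150) + 0.1 × 6800 + 0.12 × 12400 = -1820 − 575 + 680 + 1488 = -227
EV(B) = 0.75 × 4900 + 0.2 × 17600 + 0.05 × 15000 = 3675 + 3520 + 750 = 7945
Overall = 0.19 × (-227) + 0.81 × 7945 = -43.13 + 6435.45 = 6392.32

$6,392.32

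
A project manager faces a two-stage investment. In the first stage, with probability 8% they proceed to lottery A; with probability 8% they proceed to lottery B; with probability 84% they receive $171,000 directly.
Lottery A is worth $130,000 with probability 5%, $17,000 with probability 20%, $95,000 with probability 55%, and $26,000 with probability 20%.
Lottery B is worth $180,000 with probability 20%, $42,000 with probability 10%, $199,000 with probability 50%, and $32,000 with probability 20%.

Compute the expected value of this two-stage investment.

EV(A) = 0.05 × 130000 + 0.2 × 17000 + 0.55 × 95000 + 0.2 × 26000 = 6500 + 3400 + 52250 + 5200 = 67350
EV(B) = 0.2 × 180000 + 0.1 × 42000 + 0.5 × 199000 + 0.2 × 32000 = 36000 + 4200 + 99500 + 6400 = 146100
Branch C: 171000 (certain)
Overall = 0.08 × 67350 + 0.08 × 146100 + 0.84 × 171000 = 5388 + 11688 + 143640 = 160716

$160,716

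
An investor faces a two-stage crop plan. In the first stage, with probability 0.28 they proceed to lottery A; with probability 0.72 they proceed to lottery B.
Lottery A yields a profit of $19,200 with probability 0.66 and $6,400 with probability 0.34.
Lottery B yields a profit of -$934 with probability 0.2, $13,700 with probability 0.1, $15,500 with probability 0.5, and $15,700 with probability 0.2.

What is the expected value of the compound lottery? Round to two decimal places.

$12,850.14

EV(A) = 0.66 × 19200 + 0.34 × 6400 = 12672 + 2176 = 14848
EV(B) = 0.2 × (-934) + 0.1 × 13700 + 0.5 × 15500 + 0.2 × 15700 = -186.8 + 1370 + 7750 + 3140 = 12073.2
Overall = 0.28 × 14848 + 0.72 × 12073.2 = 4157.44 + 8692.704 = 12850.144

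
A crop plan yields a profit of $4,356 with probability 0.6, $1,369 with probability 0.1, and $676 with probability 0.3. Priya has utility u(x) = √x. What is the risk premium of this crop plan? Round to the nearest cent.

$342.09

E[u] = 0.6·√4356 + 0.1·√1369 + 0.3·√676 = 0.6·66 + 0.1·37 + 0.3·26 = 51.1
CE = (51.1)² = 2611.21
Risk premium = EV − CE = 2953.3 − 2611.21 = 342.09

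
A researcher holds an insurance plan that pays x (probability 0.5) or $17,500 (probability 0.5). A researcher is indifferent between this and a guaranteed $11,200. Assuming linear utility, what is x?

0.5·x + 0.5·17500 = 11200
0.5·x = 11200 − 8750 = 2450
x = 2450 / 0.5 = 4900

x = $4,900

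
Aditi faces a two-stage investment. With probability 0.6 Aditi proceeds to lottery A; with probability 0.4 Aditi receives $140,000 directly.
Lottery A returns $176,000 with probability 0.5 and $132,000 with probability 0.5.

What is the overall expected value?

$148,400

EV(A) = 0.5 × 176000 + 0.5 × 132000 = 88000 + 66000 = 154000
Branch B: 140000 (certain)
Overall = 0.6 × 154000 + 0.4 × 140000 = 92400 + 56000 = 148400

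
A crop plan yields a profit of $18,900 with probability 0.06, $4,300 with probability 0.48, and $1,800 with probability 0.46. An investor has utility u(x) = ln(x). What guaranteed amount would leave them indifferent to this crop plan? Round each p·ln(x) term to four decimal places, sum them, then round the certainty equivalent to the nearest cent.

E[u] = 0.06·ln(18900) + 0.48·ln(4300) + 0.46·ln(1800) = 0.5908 + 4.0159 + 3.4479 = 8.0546
CE = e^8.0546 ≈ 3148.24

$3,148.24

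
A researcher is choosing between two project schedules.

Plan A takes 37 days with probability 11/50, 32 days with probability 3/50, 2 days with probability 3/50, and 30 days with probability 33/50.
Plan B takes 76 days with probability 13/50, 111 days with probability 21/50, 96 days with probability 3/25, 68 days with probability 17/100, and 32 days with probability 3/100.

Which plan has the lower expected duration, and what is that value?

Plan A (29.98 days)

Plan A = 11/50 × 37 + 3/50 × 32 + 3/50 × 2 + 33/50 × 30 = 8.14 + 1.92 + 0.12 + 19.8 = 29.98
Plan B = 13/50 × 76 + 21/50 × 111 + 3/25 × 96 + 17/100 × 68 + 3/100 × 32 = 19.76 + 46.62 + 11.52 + 11.56 + 0.96 = 90.42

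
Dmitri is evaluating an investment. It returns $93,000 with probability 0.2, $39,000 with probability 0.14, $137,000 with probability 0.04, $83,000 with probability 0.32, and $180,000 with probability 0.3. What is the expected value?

$110,100

EV = 0.2 × 93000 + 0.14 × 39000 + 0.04 × 137000 + 0.32 × 83000 + 0.3 × 180000 = 18600 + 5460 + 5480 + 26560 + 54000 = 110100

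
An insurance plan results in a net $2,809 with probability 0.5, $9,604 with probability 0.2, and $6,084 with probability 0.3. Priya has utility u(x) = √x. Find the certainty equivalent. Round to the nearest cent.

$4,830.25

E[u] = 0.5·√2809 + 0.2·√9604 + 0.3·√6084 = 0.5·53 + 0.2·98 + 0.3·78 = 69.5
CE = (69.5)² = 4830.25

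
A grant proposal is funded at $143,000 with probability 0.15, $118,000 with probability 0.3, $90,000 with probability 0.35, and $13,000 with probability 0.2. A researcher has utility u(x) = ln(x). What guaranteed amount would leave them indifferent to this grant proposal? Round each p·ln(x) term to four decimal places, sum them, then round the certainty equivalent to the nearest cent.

$71,054.32

E[u] = 0.15·ln(143000) + 0.3·ln(118000) + 0.35·ln(90000) + 0.2·ln(13000) = 1.7806 + 3.5035 + 3.9926 + 1.8945 = 11.1712
CE = e^11.1712 ≈ 71054.32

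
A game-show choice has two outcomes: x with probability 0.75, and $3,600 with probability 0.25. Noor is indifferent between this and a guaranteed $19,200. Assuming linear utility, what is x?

0.75·x + 0.25·3600 = 19200
0.75·x = 19200 − 900 = 18300
x = 18300 / 0.75 = 24400

x = $24,400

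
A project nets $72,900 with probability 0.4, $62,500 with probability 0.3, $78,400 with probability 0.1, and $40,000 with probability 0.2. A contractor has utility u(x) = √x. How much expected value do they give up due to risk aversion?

E[u] = 0.4·√72900 + 0.3·√62500 + 0.1·√78400 + 0.2·√40000 = 0.4·270 + 0.3·250 + 0.1·280 + 0.2·200 = 251
CE = (251)² = 63001
Risk premium = EV − CE = 63750 − 63001 = 749

$749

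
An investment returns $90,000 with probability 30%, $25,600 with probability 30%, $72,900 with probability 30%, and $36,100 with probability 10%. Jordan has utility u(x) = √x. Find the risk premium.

$3,516

E[u] = 0.3·√90000 + 0.3·√25600 + 0.3·√72900 + 0.1·√36100 = 0.3·300 + 0.3·160 + 0.3·270 + 0.1·190 = 238
CE = (238)² = 56644
Risk premium = EV − CE = 60160 − 56644 = 3516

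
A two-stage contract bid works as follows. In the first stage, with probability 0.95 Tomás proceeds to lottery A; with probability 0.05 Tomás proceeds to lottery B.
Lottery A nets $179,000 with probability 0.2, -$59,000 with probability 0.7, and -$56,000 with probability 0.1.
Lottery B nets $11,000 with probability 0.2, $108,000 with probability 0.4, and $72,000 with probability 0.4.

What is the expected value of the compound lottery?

-$6,835

EV(A) = 0.2 × 179000 + 0.7 × (-59000) + 0.1 × (-56000) = 35800 − 41300 − 5600 = -11100
EV(B) = 0.2 × 11000 + 0.4 × 108000 + 0.4 × 72000 = 2200 + 43200 + 28800 = 74200
Overall = 0.95 × (-11100) + 0.05 × 74200 = -10545 + 3710 = -6835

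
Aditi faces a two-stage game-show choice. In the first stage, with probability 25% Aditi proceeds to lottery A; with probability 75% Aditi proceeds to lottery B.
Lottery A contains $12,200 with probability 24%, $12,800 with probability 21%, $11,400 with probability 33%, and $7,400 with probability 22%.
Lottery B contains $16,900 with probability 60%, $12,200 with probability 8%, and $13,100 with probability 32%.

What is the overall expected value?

EV(A) = 0.24 × 12200 + 0.21 × 12800 + 0.33 × 11400 + 0.22 × 7400 = 2928 + 2688 + 3762 + 1628 = 11006
EV(B) = 0.6 × 16900 + 0.08 × 12200 + 0.32 × 13100 = 10140 + 976 + 4192 = 15308
Overall = 0.25 × 11006 + 0.75 × 15308 = 2751.5 + 11481 = 14232.5

$14,232.50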